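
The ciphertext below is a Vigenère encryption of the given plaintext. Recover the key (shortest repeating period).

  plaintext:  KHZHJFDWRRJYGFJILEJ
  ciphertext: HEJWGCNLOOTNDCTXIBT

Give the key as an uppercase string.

  i= 0: H-K = 23 → X
  i= 1: E-H = 23 → X
  i= 2: J-Z = 10 → K
  i= 3: W-H = 15 → P
  i= 4: G-J = 23 → X
  i= 5: C-F = 23 → X
  i= 6: N-D = 10 → K
  i= 7: L-W = 15 → P
  i= 8: O-R = 23 → X
  i= 9: O-R = 23 → X
  i=10: T-J = 10 → K
  i=11: N-Y = 15 → P
  i=12: D-G = 23 → X
  i=13: C-F = 23 → X
  i=14: T-J = 10 → K
  i=15: X-I = 15 → P
  i=16: I-L = 23 → X
  i=17: B-E = 23 → X
  i=18: T-J = 10 → K
  shifts repeat with period 4: XXKP

XXKP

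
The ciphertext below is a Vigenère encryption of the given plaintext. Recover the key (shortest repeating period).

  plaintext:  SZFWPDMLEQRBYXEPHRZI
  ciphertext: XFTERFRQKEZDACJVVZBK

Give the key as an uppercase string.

FGOICCF

  i= 0: X-S =  5 → F
  i= 1: F-Z =  6 → G
  i= 2: T-F = 14 → O
  i= 3: E-W =  8 → I
  i= 4: R-P =  2 → C
  i= 5: F-D =  2 → C
  i= 6: R-M =  5 → F
  i= 7: Q-L =  5 → F
  i= 8: K-E =  6 → G
  i= 9: E-Q = 14 → O
  i=10: Z-R =  8 → I
  i=11: D-B =  2 → C
  i=12: A-Y =  2 → C
  i=13: C-X =  5 → F
  i=14: J-E =  5 → F
  i=15: V-P =  6 → G
  i=16: V-H = 14 → O
  i=17: Z-R =  8 → I
  i=18: B-Z =  2 → C
  i=19: K-I =  2 → C
  shifts repeat with period 7: FGOICCF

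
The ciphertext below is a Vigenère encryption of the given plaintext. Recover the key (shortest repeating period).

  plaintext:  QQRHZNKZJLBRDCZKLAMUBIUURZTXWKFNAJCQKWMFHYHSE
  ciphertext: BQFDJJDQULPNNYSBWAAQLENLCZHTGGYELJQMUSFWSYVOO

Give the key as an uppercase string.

  i= 0: B-Q = 11 → L
  i= 1: Q-Q =  0 → A
  i= 2: F-R = 14 → O
  i= 3: D-H = 22 → W
  i= 4: J-Z = 10 → K
  i= 5: J-N = 22 → W
  i= 6: D-K = 19 → T
  i= 7: Q-Z = 17 → R
  i= 8: U-J = 11 → L
  i= 9: L-L =  0 → A
  i=10: P-B = 14 → O
  i=11: N-R = 22 → W
  i=12: N-D = 10 → K
  i=13: Y-C = 22 → W
  i=14: S-Z = 19 → T
  i=15: B-K = 17 → R
  i=16: W-L = 11 → L
  i=17: A-A =  0 → A
  i=18: A-M = 14 → O
  i=19: Q-U = 22 → W
  i=20: L-B = 10 → K
  i=21: E-I = 22 → W
  i=22: N-U = 19 → T
  i=23: L-U = 17 → R
  i=24: C-R = 11 → L
  i=25: Z-Z =  0 → A
  i=26: H-T = 14 → O
  i=27: T-X = 22 → W
  i=28: G-W = 10 → K
  i=29: G-K = 22 → W
  i=30: Y-F = 19 → T
  i=31: E-N = 17 → R
  i=32: L-A = 11 → L
  i=33: J-J =  0 → A
  i=34: Q-C = 14 → O
  i=35: M-Q = 22 → W
  i=36: U-K = 10 → K
  i=37: S-W = 22 → W
  i=38: F-M = 19 → T
  i=39: W-F = 17 → R
  i=40: S-H = 11 → L
  i=41: Y-Y =  0 → A
  i=42: V-H = 14 → O
  i=43: O-S = 22 → W
  i=44: O-E = 10 → K
  shifts repeat with period 8: LAOWKWTR

LAOWKWTR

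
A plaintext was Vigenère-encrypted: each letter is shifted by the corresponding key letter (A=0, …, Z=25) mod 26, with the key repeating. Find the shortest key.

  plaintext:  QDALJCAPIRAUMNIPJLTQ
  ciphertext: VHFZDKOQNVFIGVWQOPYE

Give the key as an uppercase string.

FEFOUIOB

  i= 0: V-Q =  5 → F
  i= 1: H-D =  4 → E
  i= 2: F-A =  5 → F
  i= 3: Z-L = 14 → O
  i= 4: D-J = 20 → U
  i= 5: K-C =  8 → I
  i= 6: O-A = 14 → O
  i= 7: Q-P =  1 → B
  i= 8: N-I =  5 → F
  i= 9: V-R =  4 → E
  i=10: F-A =  5 → F
  i=11: I-U = 14 → O
  i=12: G-M = 20 → U
  i=13: V-N =  8 → I
  i=14: W-I = 14 → O
  i=15: Q-P =  1 → B
  i=16: O-J =  5 → F
  i=17: P-L =  4 → E
  i=18: Y-T =  5 → F
  i=19: E-Q = 14 → O
  shifts repeat with period 8: FEFOUIOB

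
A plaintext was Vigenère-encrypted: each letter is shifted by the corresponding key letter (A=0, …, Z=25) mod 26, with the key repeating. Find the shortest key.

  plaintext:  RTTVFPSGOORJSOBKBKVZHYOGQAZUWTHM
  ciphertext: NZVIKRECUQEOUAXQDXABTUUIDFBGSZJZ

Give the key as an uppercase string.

WGCNFCM

  i= 0: N-R = 22 → W
  i= 1: Z-T =  6 → G
  i= 2: V-T =  2 → C
  i= 3: I-V = 13 → N
  i= 4: K-F =  5 → F
  i= 5: R-P =  2 → C
  i= 6: E-S = 12 → M
  i= 7: C-G = 22 → W
  i= 8: U-O =  6 → G
  i= 9: Q-O =  2 → C
  i=10: E-R = 13 → N
  i=11: O-J =  5 → F
  i=12: U-S =  2 → C
  i=13: A-O = 12 → M
  i=14: X-B = 22 → W
  i=15: Q-K =  6 → G
  i=16: D-B =  2 → C
  i=17: X-K = 13 → N
  i=18: A-V =  5 → F
  i=19: B-Z =  2 → C
  i=20: T-H = 12 → M
  i=21: U-Y = 22 → W
  i=22: U-O =  6 → G
  i=23: I-G =  2 → C
  i=24: D-Q = 13 → N
  i=25: F-A =  5 → F
  i=26: B-Z =  2 → C
  i=27: G-U = 12 → M
  i=28: S-W = 22 → W
  i=29: Z-T =  6 → G
  i=30: J-H =  2 → C
  i=31: Z-M = 13 → N
  shifts repeat with period 7: WGCNFCM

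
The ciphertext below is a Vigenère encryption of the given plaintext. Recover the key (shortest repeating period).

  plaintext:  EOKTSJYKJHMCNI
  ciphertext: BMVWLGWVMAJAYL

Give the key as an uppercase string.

  i= 0: B-E = 23 → X
  i= 1: M-O = 24 → Y
  i= 2: V-K = 11 → L
  i= 3: W-T =  3 → D
  i= 4: L-S = 19 → T
  i= 5: G-J = 23 → X
  i= 6: W-Y = 24 → Y
  i= 7: V-K = 11 → L
  i= 8: M-J =  3 → D
  i= 9: A-H = 19 → T
  i=10: J-M = 23 → X
  i=11: A-C = 24 → Y
  i=12: Y-N = 11 → L
  i=13: L-I =  3 → D
  shifts repeat with period 5: XYLDT

XYLDT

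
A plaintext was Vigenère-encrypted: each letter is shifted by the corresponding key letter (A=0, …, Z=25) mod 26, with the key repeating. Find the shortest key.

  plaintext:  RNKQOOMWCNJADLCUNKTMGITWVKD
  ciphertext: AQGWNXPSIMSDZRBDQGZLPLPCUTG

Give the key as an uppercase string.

  i= 0: A-R =  9 → J
  i= 1: Q-N =  3 → D
  i= 2: G-K = 22 → W
  i= 3: W-Q =  6 → G
  i= 4: N-O = 25 → Z
  i= 5: X-O =  9 → J
  i= 6: P-M =  3 → D
  i= 7: S-W = 22 → W
  i= 8: I-C =  6 → G
  i= 9: M-N = 25 → Z
  i=10: S-J =  9 → J
  i=11: D-A =  3 → D
  i=12: Z-D = 22 → W
  i=13: R-L =  6 → G
  i=14: B-C = 25 → Z
  i=15: D-U =  9 → J
  i=16: Q-N =  3 → D
  i=17: G-K = 22 → W
  i=18: Z-T =  6 → G
  i=19: L-M = 25 → Z
  i=20: P-G =  9 → J
  i=21: L-I =  3 → D
  i=22: P-T = 22 → W
  i=23: C-W =  6 → G
  i=24: U-V = 25 → Z
  i=25: T-K =  9 → J
  i=26: G-D =  3 → D
  shifts repeat with period 5: JDWGZ

JDWGZ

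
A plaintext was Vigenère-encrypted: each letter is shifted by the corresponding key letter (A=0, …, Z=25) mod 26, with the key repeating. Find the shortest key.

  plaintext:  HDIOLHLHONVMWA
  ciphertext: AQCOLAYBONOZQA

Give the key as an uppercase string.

TNUAA

  i= 0: A-H = 19 → T
  i= 1: Q-D = 13 → N
  i= 2: C-I = 20 → U
  i= 3: O-O =  0 → A
  i= 4: L-L =  0 → A
  i= 5: A-H = 19 → T
  i= 6: Y-L = 13 → N
  i= 7: B-H = 20 → U
  i= 8: O-O =  0 → A
  i= 9: N-N =  0 → A
  i=10: O-V = 19 → T
  i=11: Z-M = 13 → N
  i=12: Q-W = 20 → U
  i=13: A-A =  0 → A
  shifts repeat with period 5: TNUAA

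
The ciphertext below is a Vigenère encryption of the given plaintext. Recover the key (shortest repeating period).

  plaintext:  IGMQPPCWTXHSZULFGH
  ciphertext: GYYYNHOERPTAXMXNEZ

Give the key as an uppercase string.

  i= 0: G-I = 24 → Y
  i= 1: Y-G = 18 → S
  i= 2: Y-M = 12 → M
  i= 3: Y-Q =  8 → I
  i= 4: N-P = 24 → Y
  i= 5: H-P = 18 → S
  i= 6: O-C = 12 → M
  i= 7: E-W =  8 → I
  i= 8: R-T = 24 → Y
  i= 9: P-X = 18 → S
  i=10: T-H = 12 → M
  i=11: A-S =  8 → I
  i=12: X-Z = 24 → Y
  i=13: M-U = 18 → S
  i=14: X-L = 12 → M
  i=15: N-F =  8 → I
  i=16: E-G = 24 → Y
  i=17: Z-H = 18 → S
  shifts repeat with period 4: YSMI

YSMI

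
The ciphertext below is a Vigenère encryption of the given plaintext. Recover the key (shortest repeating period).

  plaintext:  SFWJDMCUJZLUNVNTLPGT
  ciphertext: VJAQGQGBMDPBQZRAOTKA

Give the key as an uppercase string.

  i= 0: V-S =  3 → D
  i= 1: J-F =  4 → E
  i= 2: A-W =  4 → E
  i= 3: Q-J =  7 → H
  i= 4: G-D =  3 → D
  i= 5: Q-M =  4 → E
  i= 6: G-C =  4 → E
  i= 7: B-U =  7 → H
  i= 8: M-J =  3 → D
  i= 9: D-Z =  4 → E
  i=10: P-L =  4 → E
  i=11: B-U =  7 → H
  i=12: Q-N =  3 → D
  i=13: Z-V =  4 → E
  i=14: R-N =  4 → E
  i=15: A-T =  7 → H
  i=16: O-L =  3 → D
  i=17: T-P =  4 → E
  i=18: K-G =  4 → E
  i=19: A-T =  7 → H
  shifts repeat with period 4: DEEH

DEEH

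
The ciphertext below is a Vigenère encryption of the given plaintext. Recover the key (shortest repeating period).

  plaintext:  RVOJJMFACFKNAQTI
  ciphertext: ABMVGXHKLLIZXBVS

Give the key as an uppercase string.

JGYMXLCK

  i= 0: A-R =  9 → J
  i= 1: B-V =  6 → G
  i= 2: M-O = 24 → Y
  i= 3: V-J = 12 → M
  i= 4: G-J = 23 → X
  i= 5: X-M = 11 → L
  i= 6: H-F =  2 → C
  i= 7: K-A = 10 → K
  i= 8: L-C =  9 → J
  i= 9: L-F =  6 → G
  i=10: I-K = 24 → Y
  i=11: Z-N = 12 → M
  i=12: X-A = 23 → X
  i=13: B-Q = 11 → L
  i=14: V-T =  2 → C
  i=15: S-I = 10 → K
  shifts repeat with period 8: JGYMXLCK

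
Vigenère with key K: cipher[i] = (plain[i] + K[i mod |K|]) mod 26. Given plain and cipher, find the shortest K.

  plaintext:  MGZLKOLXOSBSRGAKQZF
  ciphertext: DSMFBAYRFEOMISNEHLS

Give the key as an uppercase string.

RMNU

  i= 0: D-M = 17 → R
  i= 1: S-G = 12 → M
  i= 2: M-Z = 13 → N
  i= 3: F-L = 20 → U
  i= 4: B-K = 17 → R
  i= 5: A-O = 12 → M
  i= 6: Y-L = 13 → N
  i= 7: R-X = 20 → U
  i= 8: F-O = 17 → R
  i= 9: E-S = 12 → M
  i=10: O-B = 13 → N
  i=11: M-S = 20 → U
  i=12: I-R = 17 → R
  i=13: S-G = 12 → M
  i=14: N-A = 13 → N
  i=15: E-K = 20 → U
  i=16: H-Q = 17 → R
  i=17: L-Z = 12 → M
  i=18: S-F = 13 → N
  shifts repeat with period 4: RMNU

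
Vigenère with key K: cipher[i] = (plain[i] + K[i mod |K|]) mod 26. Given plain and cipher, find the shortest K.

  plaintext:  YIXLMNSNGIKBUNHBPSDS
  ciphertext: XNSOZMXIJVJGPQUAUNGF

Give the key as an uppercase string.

  i= 0: X-Y = 25 → Z
  i= 1: N-I =  5 → F
  i= 2: S-X = 21 → V
  i= 3: O-L =  3 → D
  i= 4: Z-M = 13 → N
  i= 5: M-N = 25 → Z
  i= 6: X-S =  5 → F
  i= 7: I-N = 21 → V
  i= 8: J-G =  3 → D
  i= 9: V-I = 13 → N
  i=10: J-K = 25 → Z
  i=11: G-B =  5 → F
  i=12: P-U = 21 → V
  i=13: Q-N =  3 → D
  i=14: U-H = 13 → N
  i=15: A-B = 25 → Z
  i=16: U-P =  5 → F
  i=17: N-S = 21 → V
  i=18: G-D =  3 → D
  i=19: F-S = 13 → N
  shifts repeat with period 5: ZFVDN

ZFVDN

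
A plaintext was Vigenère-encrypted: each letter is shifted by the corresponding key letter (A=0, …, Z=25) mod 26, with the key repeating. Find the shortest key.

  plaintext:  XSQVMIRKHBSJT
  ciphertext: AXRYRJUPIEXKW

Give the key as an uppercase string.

  i= 0: A-X =  3 → D
  i= 1: X-S =  5 → F
  i= 2: R-Q =  1 → B
  i= 3: Y-V =  3 → D
  i= 4: R-M =  5 → F
  i= 5: J-I =  1 → B
  i= 6: U-R =  3 → D
  i= 7: P-K =  5 → F
  i= 8: I-H =  1 → B
  i= 9: E-B =  3 → D
  i=10: X-S =  5 → F
  i=11: K-J =  1 → B
  i=12: W-T =  3 → D
  shifts repeat with period 3: DFB

DFB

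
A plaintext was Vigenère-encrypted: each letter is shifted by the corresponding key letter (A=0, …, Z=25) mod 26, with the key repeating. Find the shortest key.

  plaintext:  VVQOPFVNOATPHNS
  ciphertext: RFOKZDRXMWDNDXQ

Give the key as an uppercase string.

  i= 0: R-V = 22 → W
  i= 1: F-V = 10 → K
  i= 2: O-Q = 24 → Y
  i= 3: K-O = 22 → W
  i= 4: Z-P = 10 → K
  i= 5: D-F = 24 → Y
  i= 6: R-V = 22 → W
  i= 7: X-N = 10 → K
  i= 8: M-O = 24 → Y
  i= 9: W-A = 22 → W
  i=10: D-T = 10 → K
  i=11: N-P = 24 → Y
  i=12: D-H = 22 → W
  i=13: X-N = 10 → K
  i=14: Q-S = 24 → Y
  shifts repeat with period 3: WKY

WKY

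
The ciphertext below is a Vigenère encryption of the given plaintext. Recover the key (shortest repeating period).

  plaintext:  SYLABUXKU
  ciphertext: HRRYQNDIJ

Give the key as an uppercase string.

PTGY

  i= 0: H-S = 15 → P
  i= 1: R-Y = 19 → T
  i= 2: R-L =  6 → G
  i= 3: Y-A = 24 → Y
  i= 4: Q-B = 15 → P
  i= 5: N-U = 19 → T
  i= 6: D-X =  6 → G
  i= 7: I-K = 24 → Y
  i= 8: J-U = 15 → P
  shifts repeat with period 4: PTGY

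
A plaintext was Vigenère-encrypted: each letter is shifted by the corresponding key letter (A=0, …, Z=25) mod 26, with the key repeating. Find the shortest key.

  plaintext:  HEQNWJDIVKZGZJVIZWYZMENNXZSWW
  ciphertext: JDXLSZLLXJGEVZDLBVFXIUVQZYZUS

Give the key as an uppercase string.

CZHYWQID

  i= 0: J-H =  2 → C
  i= 1: D-E = 25 → Z
  i= 2: X-Q =  7 → H
  i= 3: L-N = 24 → Y
  i= 4: S-W = 22 → W
  i= 5: Z-J = 16 → Q
  i= 6: L-D =  8 → I
  i= 7: L-I =  3 → D
  i= 8: X-V =  2 → C
  i= 9: J-K = 25 → Z
  i=10: G-Z =  7 → H
  i=11: E-G = 24 → Y
  i=12: V-Z = 22 → W
  i=13: Z-J = 16 → Q
  i=14: D-V =  8 → I
  i=15: L-I =  3 → D
  i=16: B-Z =  2 → C
  i=17: V-W = 25 → Z
  i=18: F-Y =  7 → H
  i=19: X-Z = 24 → Y
  i=20: I-M = 22 → W
  i=21: U-E = 16 → Q
  i=22: V-N =  8 → I
  i=23: Q-N =  3 → D
  i=24: Z-X =  2 → C
  i=25: Y-Z = 25 → Z
  i=26: Z-S =  7 → H
  i=27: U-W = 24 → Y
  i=28: S-W = 22 → W
  shifts repeat with period 8: CZHYWQID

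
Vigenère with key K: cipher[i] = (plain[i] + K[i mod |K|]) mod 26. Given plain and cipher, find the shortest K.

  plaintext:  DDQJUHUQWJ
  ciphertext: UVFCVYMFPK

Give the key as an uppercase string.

RSPTB

  i= 0: U-D = 17 → R
  i= 1: V-D = 18 → S
  i= 2: F-Q = 15 → P
  i= 3: C-J = 19 → T
  i= 4: V-U =  1 → B
  i= 5: Y-H = 17 → R
  i= 6: M-U = 18 → S
  i= 7: F-Q = 15 → P
  i= 8: P-W = 19 → T
  i= 9: K-J =  1 → B
  shifts repeat with period 5: RSPTB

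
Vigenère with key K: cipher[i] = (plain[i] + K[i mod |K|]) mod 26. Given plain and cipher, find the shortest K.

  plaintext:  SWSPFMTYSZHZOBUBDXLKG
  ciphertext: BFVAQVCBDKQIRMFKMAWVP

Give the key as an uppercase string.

JJDLL

  i= 0: B-S =  9 → J
  i= 1: F-W =  9 → J
  i= 2: V-S =  3 → D
  i= 3: A-P = 11 → L
  i= 4: Q-F = 11 → L
  i= 5: V-M =  9 → J
  i= 6: C-T =  9 → J
  i= 7: B-Y =  3 → D
  i= 8: D-S = 11 → L
  i= 9: K-Z = 11 → L
  i=10: Q-H =  9 → J
  i=11: I-Z =  9 → J
  i=12: R-O =  3 → D
  i=13: M-B = 11 → L
  i=14: F-U = 11 → L
  i=15: K-B =  9 → J
  i=16: M-D =  9 → J
  i=17: A-X =  3 → D
  i=18: W-L = 11 → L
  i=19: V-K = 11 → L
  i=20: P-G =  9 → J
  shifts repeat with period 5: JJDLL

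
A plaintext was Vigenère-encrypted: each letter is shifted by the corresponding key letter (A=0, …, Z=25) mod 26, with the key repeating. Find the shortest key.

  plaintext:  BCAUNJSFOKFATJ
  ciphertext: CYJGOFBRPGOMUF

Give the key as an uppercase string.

BWJM

  i= 0: C-B =  1 → B
  i= 1: Y-C = 22 → W
  i= 2: J-A =  9 → J
  i= 3: G-U = 12 → M
  i= 4: O-N =  1 → B
  i= 5: F-J = 22 → W
  i= 6: B-S =  9 → J
  i= 7: R-F = 12 → M
  i= 8: P-O =  1 → B
  i= 9: G-K = 22 → W
  i=10: O-F =  9 → J
  i=11: M-A = 12 → M
  i=12: U-T =  1 → B
  i=13: F-J = 22 → W
  shifts repeat with period 4: BWJM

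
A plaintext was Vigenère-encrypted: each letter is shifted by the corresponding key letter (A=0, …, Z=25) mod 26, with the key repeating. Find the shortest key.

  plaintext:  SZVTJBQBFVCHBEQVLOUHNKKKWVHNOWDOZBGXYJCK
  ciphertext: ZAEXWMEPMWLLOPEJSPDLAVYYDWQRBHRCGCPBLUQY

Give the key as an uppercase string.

HBJENLOO

  i= 0: Z-S =  7 → H
  i= 1: A-Z =  1 → B
  i= 2: E-V =  9 → J
  i= 3: X-T =  4 → E
  i= 4: W-J = 13 → N
  i= 5: M-B = 11 → L
  i= 6: E-Q = 14 → O
  i= 7: P-B = 14 → O
  i= 8: M-F =  7 → H
  i= 9: W-V =  1 → B
  i=10: L-C =  9 → J
  i=11: L-H =  4 → E
  i=12: O-B = 13 → N
  i=13: P-E = 11 → L
  i=14: E-Q = 14 → O
  i=15: J-V = 14 → O
  i=16: S-L =  7 → H
  i=17: P-O =  1 → B
  i=18: D-U =  9 → J
  i=19: L-H =  4 → E
  i=20: A-N = 13 → N
  i=21: V-K = 11 → L
  i=22: Y-K = 14 → O
  i=23: Y-K = 14 → O
  i=24: D-W =  7 → H
  i=25: W-V =  1 → B
  i=26: Q-H =  9 → J
  i=27: R-N =  4 → E
  i=28: B-O = 13 → N
  i=29: H-W = 11 → L
  i=30: R-D = 14 → O
  i=31: C-O = 14 → O
  i=32: G-Z =  7 → H
  i=33: C-B =  1 → B
  i=34: P-G =  9 → J
  i=35: B-X =  4 → E
  i=36: L-Y = 13 → N
  i=37: U-J = 11 → L
  i=38: Q-C = 14 → O
  i=39: Y-K = 14 → O
  shifts repeat with period 8: HBJENLOO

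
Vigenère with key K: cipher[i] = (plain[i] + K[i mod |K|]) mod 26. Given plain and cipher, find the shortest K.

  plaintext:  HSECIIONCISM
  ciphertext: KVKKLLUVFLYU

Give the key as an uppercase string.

  i= 0: K-H =  3 → D
  i= 1: V-S =  3 → D
  i= 2: K-E =  6 → G
  i= 3: K-C =  8 → I
  i= 4: L-I =  3 → D
  i= 5: L-I =  3 → D
  i= 6: U-O =  6 → G
  i= 7: V-N =  8 → I
  i= 8: F-C =  3 → D
  i= 9: L-I =  3 → D
  i=10: Y-S =  6 → G
  i=11: U-M =  8 → I
  shifts repeat with period 4: DDGI

DDGI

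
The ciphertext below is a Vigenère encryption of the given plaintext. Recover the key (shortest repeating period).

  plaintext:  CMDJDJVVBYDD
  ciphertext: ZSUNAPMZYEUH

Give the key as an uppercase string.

XGRE

  i= 0: Z-C = 23 → X
  i= 1: S-M =  6 → G
  i= 2: U-D = 17 → R
  i= 3: N-J =  4 → E
  i= 4: A-D = 23 → X
  i= 5: P-J =  6 → G
  i= 6: M-V = 17 → R
  i= 7: Z-V =  4 → E
  i= 8: Y-B = 23 → X
  i= 9: E-Y =  6 → G
  i=10: U-D = 17 → R
  i=11: H-D =  4 → E
  shifts repeat with period 4: XGRE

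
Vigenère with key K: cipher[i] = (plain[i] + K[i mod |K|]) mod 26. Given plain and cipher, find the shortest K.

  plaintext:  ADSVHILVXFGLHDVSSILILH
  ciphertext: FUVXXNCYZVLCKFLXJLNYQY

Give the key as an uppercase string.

  i= 0: F-A =  5 → F
  i= 1: U-D = 17 → R
  i= 2: V-S =  3 → D
  i= 3: X-V =  2 → C
  i= 4: X-H = 16 → Q
  i= 5: N-I =  5 → F
  i= 6: C-L = 17 → R
  i= 7: Y-V =  3 → D
  i= 8: Z-X =  2 → C
  i= 9: V-F = 16 → Q
  i=10: L-G =  5 → F
  i=11: C-L = 17 → R
  i=12: K-H =  3 → D
  i=13: F-D =  2 → C
  i=14: L-V = 16 → Q
  i=15: X-S =  5 → F
  i=16: J-S = 17 → R
  i=17: L-I =  3 → D
  i=18: N-L =  2 → C
  i=19: Y-I = 16 → Q
  i=20: Q-L =  5 → F
  i=21: Y-H = 17 → R
  shifts repeat with period 5: FRDCQ

FRDCQ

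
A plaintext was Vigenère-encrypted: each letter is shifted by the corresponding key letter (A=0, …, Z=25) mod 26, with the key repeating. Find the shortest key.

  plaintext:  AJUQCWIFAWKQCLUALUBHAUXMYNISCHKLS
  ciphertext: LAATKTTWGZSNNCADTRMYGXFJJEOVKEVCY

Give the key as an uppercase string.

LRGDIX

  i= 0: L-A = 11 → L
  i= 1: A-J = 17 → R
  i= 2: A-U =  6 → G
  i= 3: T-Q =  3 → D
  i= 4: K-C =  8 → I
  i= 5: T-W = 23 → X
  i= 6: T-I = 11 → L
  i= 7: W-F = 17 → R
  i= 8: G-A =  6 → G
  i= 9: Z-W =  3 → D
  i=10: S-K =  8 → I
  i=11: N-Q = 23 → X
  i=12: N-C = 11 → L
  i=13: C-L = 17 → R
  i=14: A-U =  6 → G
  i=15: D-A =  3 → D
  i=16: T-L =  8 → I
  i=17: R-U = 23 → X
  i=18: M-B = 11 → L
  i=19: Y-H = 17 → R
  i=20: G-A =  6 → G
  i=21: X-U =  3 → D
  i=22: F-X =  8 → I
  i=23: J-M = 23 → X
  i=24: J-Y = 11 → L
  i=25: E-N = 17 → R
  i=26: O-I =  6 → G
  i=27: V-S =  3 → D
  i=28: K-C =  8 → I
  i=29: E-H = 23 → X
  i=30: V-K = 11 → L
  i=31: C-L = 17 → R
  i=32: Y-S =  6 → G
  shifts repeat with period 6: LRGDIX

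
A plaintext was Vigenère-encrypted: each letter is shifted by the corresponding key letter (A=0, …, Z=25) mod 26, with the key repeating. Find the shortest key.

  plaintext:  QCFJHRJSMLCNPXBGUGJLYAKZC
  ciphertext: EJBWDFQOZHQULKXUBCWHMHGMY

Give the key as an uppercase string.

  i= 0: E-Q = 14 → O
  i= 1: J-C =  7 → H
  i= 2: B-F = 22 → W
  i= 3: W-J = 13 → N
  i= 4: D-H = 22 → W
  i= 5: F-R = 14 → O
  i= 6: Q-J =  7 → H
  i= 7: O-S = 22 → W
  i= 8: Z-M = 13 → N
  i= 9: H-L = 22 → W
  i=10: Q-C = 14 → O
  i=11: U-N =  7 → H
  i=12: L-P = 22 → W
  i=13: K-X = 13 → N
  i=14: X-B = 22 → W
  i=15: U-G = 14 → O
  i=16: B-U =  7 → H
  i=17: C-G = 22 → W
  i=18: W-J = 13 → N
  i=19: H-L = 22 → W
  i=20: M-Y = 14 → O
  i=21: H-A =  7 → H
  i=22: G-K = 22 → W
  i=23: M-Z = 13 → N
  i=24: Y-C = 22 → W
  shifts repeat with period 5: OHWNW

OHWNW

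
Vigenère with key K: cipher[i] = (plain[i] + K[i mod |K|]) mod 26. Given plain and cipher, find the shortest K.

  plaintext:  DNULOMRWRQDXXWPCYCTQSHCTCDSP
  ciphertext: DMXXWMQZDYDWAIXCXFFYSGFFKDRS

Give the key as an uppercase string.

AZDMI

  i= 0: D-D =  0 → A
  i= 1: M-N = 25 → Z
  i= 2: X-U =  3 → D
  i= 3: X-L = 12 → M
  i= 4: W-O =  8 → I
  i= 5: M-M =  0 → A
  i= 6: Q-R = 25 → Z
  i= 7: Z-W =  3 → D
  i= 8: D-R = 12 → M
  i= 9: Y-Q =  8 → I
  i=10: D-D =  0 → A
  i=11: W-X = 25 → Z
  i=12: A-X =  3 → D
  i=13: I-W = 12 → M
  i=14: X-P =  8 → I
  i=15: C-C =  0 → A
  i=16: X-Y = 25 → Z
  i=17: F-C =  3 → D
  i=18: F-T = 12 → M
  i=19: Y-Q =  8 → I
  i=20: S-S =  0 → A
  i=21: G-H = 25 → Z
  i=22: F-C =  3 → D
  i=23: F-T = 12 → M
  i=24: K-C =  8 → I
  i=25: D-D =  0 → A
  i=26: R-S = 25 → Z
  i=27: S-P =  3 → D
  shifts repeat with period 5: AZDMI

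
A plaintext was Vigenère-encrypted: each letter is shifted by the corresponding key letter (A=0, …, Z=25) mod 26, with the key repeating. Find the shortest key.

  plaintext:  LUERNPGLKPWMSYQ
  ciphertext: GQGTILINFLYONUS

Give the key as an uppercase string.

VWCC

  i= 0: G-L = 21 → V
  i= 1: Q-U = 22 → W
  i= 2: G-E =  2 → C
  i= 3: T-R =  2 → C
  i= 4: I-N = 21 → V
  i= 5: L-P = 22 → W
  i= 6: I-G =  2 → C
  i= 7: N-L =  2 → C
  i= 8: F-K = 21 → V
  i= 9: L-P = 22 → W
  i=10: Y-W =  2 → C
  i=11: O-M =  2 → C
  i=12: N-S = 21 → V
  i=13: U-Y = 22 → W
  i=14: S-Q =  2 → C
  shifts repeat with period 4: VWCC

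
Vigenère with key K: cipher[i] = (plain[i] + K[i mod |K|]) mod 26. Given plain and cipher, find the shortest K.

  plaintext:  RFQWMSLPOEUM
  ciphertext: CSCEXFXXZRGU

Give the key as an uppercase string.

  i= 0: C-R = 11 → L
  i= 1: S-F = 13 → N
  i= 2: C-Q = 12 → M
  i= 3: E-W =  8 → I
  i= 4: X-M = 11 → L
  i= 5: F-S = 13 → N
  i= 6: X-L = 12 → M
  i= 7: X-P =  8 → I
  i= 8: Z-O = 11 → L
  i= 9: R-E = 13 → N
  i=10: G-U = 12 → M
  i=11: U-M =  8 → I
  shifts repeat with period 4: LNMI

LNMI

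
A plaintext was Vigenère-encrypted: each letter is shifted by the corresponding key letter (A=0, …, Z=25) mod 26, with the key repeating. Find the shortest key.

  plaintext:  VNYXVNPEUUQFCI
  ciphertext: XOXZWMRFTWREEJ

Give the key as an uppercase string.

  i= 0: X-V =  2 → C
  i= 1: O-N =  1 → B
  i= 2: X-Y = 25 → Z
  i= 3: Z-X =  2 → C
  i= 4: W-V =  1 → B
  i= 5: M-N = 25 → Z
  i= 6: R-P =  2 → C
  i= 7: F-E =  1 → B
  i= 8: T-U = 25 → Z
  i= 9: W-U =  2 → C
  i=10: R-Q =  1 → B
  i=11: E-F = 25 → Z
  i=12: E-C =  2 → C
  i=13: J-I =  1 → B
  shifts repeat with period 3: CBZ

CBZ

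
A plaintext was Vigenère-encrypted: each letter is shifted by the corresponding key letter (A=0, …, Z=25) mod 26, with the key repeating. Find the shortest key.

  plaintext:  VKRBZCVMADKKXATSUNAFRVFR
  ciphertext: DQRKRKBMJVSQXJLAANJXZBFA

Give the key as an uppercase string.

IGAJS

  i= 0: D-V =  8 → I
  i= 1: Q-K =  6 → G
  i= 2: R-R =  0 → A
  i= 3: K-B =  9 → J
  i= 4: R-Z = 18 → S
  i= 5: K-C =  8 → I
  i= 6: B-V =  6 → G
  i= 7: M-M =  0 → A
  i= 8: J-A =  9 → J
  i= 9: V-D = 18 → S
  i=10: S-K =  8 → I
  i=11: Q-K =  6 → G
  i=12: X-X =  0 → A
  i=13: J-A =  9 → J
  i=14: L-T = 18 → S
  i=15: A-S =  8 → I
  i=16: A-U =  6 → G
  i=17: N-N =  0 → A
  i=18: J-A =  9 → J
  i=19: X-F = 18 → S
  i=20: Z-R =  8 → I
  i=21: B-V =  6 → G
  i=22: F-F =  0 → A
  i=23: A-R =  9 → J
  shifts repeat with period 5: IGAJS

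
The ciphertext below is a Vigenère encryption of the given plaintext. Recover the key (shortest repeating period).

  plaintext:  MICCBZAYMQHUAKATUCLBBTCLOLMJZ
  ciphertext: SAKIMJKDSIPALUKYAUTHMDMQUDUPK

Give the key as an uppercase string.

GSIGLKKF

  i= 0: S-M =  6 → G
  i= 1: A-I = 18 → S
  i= 2: K-C =  8 → I
  i= 3: I-C =  6 → G
  i= 4: M-B = 11 → L
  i= 5: J-Z = 10 → K
  i= 6: K-A = 10 → K
  i= 7: D-Y =  5 → F
  i= 8: S-M =  6 → G
  i= 9: I-Q = 18 → S
  i=10: P-H =  8 → I
  i=11: A-U =  6 → G
  i=12: L-A = 11 → L
  i=13: U-K = 10 → K
  i=14: K-A = 10 → K
  i=15: Y-T =  5 → F
  i=16: A-U =  6 → G
  i=17: U-C = 18 → S
  i=18: T-L =  8 → I
  i=19: H-B =  6 → G
  i=20: M-B = 11 → L
  i=21: D-T = 10 → K
  i=22: M-C = 10 → K
  i=23: Q-L =  5 → F
  i=24: U-O =  6 → G
  i=25: D-L = 18 → S
  i=26: U-M =  8 → I
  i=27: P-J =  6 → G
  i=28: K-Z = 11 → L
  shifts repeat with period 8: GSIGLKKF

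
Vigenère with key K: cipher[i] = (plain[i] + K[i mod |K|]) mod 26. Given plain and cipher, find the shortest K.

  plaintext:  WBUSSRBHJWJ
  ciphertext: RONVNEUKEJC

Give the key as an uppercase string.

VNTD

  i= 0: R-W = 21 → V
  i= 1: O-B = 13 → N
  i= 2: N-U = 19 → T
  i= 3: V-S =  3 → D
  i= 4: N-S = 21 → V
  i= 5: E-R = 13 → N
  i= 6: U-B = 19 → T
  i= 7: K-H =  3 → D
  i= 8: E-J = 21 → V
  i= 9: J-W = 13 → N
  i=10: C-J = 19 → T
  shifts repeat with period 4: VNTD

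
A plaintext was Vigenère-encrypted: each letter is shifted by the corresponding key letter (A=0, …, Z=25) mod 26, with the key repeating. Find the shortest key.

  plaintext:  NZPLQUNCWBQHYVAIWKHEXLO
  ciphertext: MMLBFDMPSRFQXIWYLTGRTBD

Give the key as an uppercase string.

ZNWQPJ

  i= 0: M-N = 25 → Z
  i= 1: M-Z = 13 → N
  i= 2: L-P = 22 → W
  i= 3: B-L = 16 → Q
  i= 4: F-Q = 15 → P
  i= 5: D-U =  9 → J
  i= 6: M-N = 25 → Z
  i= 7: P-C = 13 → N
  i= 8: S-W = 22 → W
  i= 9: R-B = 16 → Q
  i=10: F-Q = 15 → P
  i=11: Q-H =  9 → J
  i=12: X-Y = 25 → Z
  i=13: I-V = 13 → N
  i=14: W-A = 22 → W
  i=15: Y-I = 16 → Q
  i=16: L-W = 15 → P
  i=17: T-K =  9 → J
  i=18: G-H = 25 → Z
  i=19: R-E = 13 → N
  i=20: T-X = 22 → W
  i=21: B-L = 16 → Q
  i=22: D-O = 15 → P
  shifts repeat with period 6: ZNWQPJ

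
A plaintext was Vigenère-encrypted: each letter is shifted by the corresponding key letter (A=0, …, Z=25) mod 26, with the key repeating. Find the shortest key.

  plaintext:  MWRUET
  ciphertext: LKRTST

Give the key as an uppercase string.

ZOA

  i= 0: L-M = 25 → Z
  i= 1: K-W = 14 → O
  i= 2: R-R =  0 → A
  i= 3: T-U = 25 → Z
  i= 4: S-E = 14 → O
  i= 5: T-T =  0 → A
  shifts repeat with period 3: ZOA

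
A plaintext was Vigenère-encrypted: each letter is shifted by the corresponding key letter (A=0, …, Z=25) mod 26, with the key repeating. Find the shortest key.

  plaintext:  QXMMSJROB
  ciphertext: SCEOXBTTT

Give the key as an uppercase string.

CFS

  i= 0: S-Q =  2 → C
  i= 1: C-X =  5 → F
  i= 2: E-M = 18 → S
  i= 3: O-M =  2 → C
  i= 4: X-S =  5 → F
  i= 5: B-J = 18 → S
  i= 6: T-R =  2 → C
  i= 7: T-O =  5 → F
  i= 8: T-B = 18 → S
  shifts repeat with period 3: CFS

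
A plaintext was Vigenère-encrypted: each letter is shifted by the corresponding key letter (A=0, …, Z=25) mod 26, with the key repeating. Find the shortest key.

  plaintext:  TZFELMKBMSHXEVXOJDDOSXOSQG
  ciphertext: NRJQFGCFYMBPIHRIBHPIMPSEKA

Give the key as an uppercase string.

USEMU

  i= 0: N-T = 20 → U
  i= 1: R-Z = 18 → S
  i= 2: J-F =  4 → E
  i= 3: Q-E = 12 → M
  i= 4: F-L = 20 → U
  i= 5: G-M = 20 → U
  i= 6: C-K = 18 → S
  i= 7: F-B =  4 → E
  i= 8: Y-M = 12 → M
  i= 9: M-S = 20 → U
  i=10: B-H = 20 → U
  i=11: P-X = 18 → S
  i=12: I-E =  4 → E
  i=13: H-V = 12 → M
  i=14: R-X = 20 → U
  i=15: I-O = 20 → U
  i=16: B-J = 18 → S
  i=17: H-D =  4 → E
  i=18: P-D = 12 → M
  i=19: I-O = 20 → U
  i=20: M-S = 20 → U
  i=21: P-X = 18 → S
  i=22: S-O =  4 → E
  i=23: E-S = 12 → M
  i=24: K-Q = 20 → U
  i=25: A-G = 20 → U
  shifts repeat with period 5: USEMU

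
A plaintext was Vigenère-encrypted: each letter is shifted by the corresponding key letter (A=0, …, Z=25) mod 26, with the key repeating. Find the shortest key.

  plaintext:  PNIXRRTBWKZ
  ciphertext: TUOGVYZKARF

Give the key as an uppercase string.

EHGJ

  i= 0: T-P =  4 → E
  i= 1: U-N =  7 → H
  i= 2: O-I =  6 → G
  i= 3: G-X =  9 → J
  i= 4: V-R =  4 → E
  i= 5: Y-R =  7 → H
  i= 6: Z-T =  6 → G
  i= 7: K-B =  9 → J
  i= 8: A-W =  4 → E
  i= 9: R-K =  7 → H
  i=10: F-Z =  6 → G
  shifts repeat with period 4: EHGJ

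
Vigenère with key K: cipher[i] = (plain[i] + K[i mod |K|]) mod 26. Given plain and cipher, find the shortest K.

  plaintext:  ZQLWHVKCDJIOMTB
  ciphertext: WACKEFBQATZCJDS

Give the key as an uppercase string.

  i= 0: W-Z = 23 → X
  i= 1: A-Q = 10 → K
  i= 2: C-L = 17 → R
  i= 3: K-W = 14 → O
  i= 4: E-H = 23 → X
  i= 5: F-V = 10 → K
  i= 6: B-K = 17 → R
  i= 7: Q-C = 14 → O
  i= 8: A-D = 23 → X
  i= 9: T-J = 10 → K
  i=10: Z-I = 17 → R
  i=11: C-O = 14 → O
  i=12: J-M = 23 → X
  i=13: D-T = 10 → K
  i=14: S-B = 17 → R
  shifts repeat with period 4: XKRO

XKRO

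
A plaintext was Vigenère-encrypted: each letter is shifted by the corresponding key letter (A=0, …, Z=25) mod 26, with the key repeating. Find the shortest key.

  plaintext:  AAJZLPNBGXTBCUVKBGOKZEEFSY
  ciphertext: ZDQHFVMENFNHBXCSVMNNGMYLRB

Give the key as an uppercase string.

  i= 0: Z-A = 25 → Z
  i= 1: D-A =  3 → D
  i= 2: Q-J =  7 → H
  i= 3: H-Z =  8 → I
  i= 4: F-L = 20 → U
  i= 5: V-P =  6 → G
  i= 6: M-N = 25 → Z
  i= 7: E-B =  3 → D
  i= 8: N-G =  7 → H
  i= 9: F-X =  8 → I
  i=10: N-T = 20 → U
  i=11: H-B =  6 → G
  i=12: B-C = 25 → Z
  i=13: X-U =  3 → D
  i=14: C-V =  7 → H
  i=15: S-K =  8 → I
  i=16: V-B = 20 → U
  i=17: M-G =  6 → G
  i=18: N-O = 25 → Z
  i=19: N-K =  3 → D
  i=20: G-Z =  7 → H
  i=21: M-E =  8 → I
  i=22: Y-E = 20 → U
  i=23: L-F =  6 → G
  i=24: R-S = 25 → Z
  i=25: B-Y =  3 → D
  shifts repeat with period 6: ZDHIUG

ZDHIUG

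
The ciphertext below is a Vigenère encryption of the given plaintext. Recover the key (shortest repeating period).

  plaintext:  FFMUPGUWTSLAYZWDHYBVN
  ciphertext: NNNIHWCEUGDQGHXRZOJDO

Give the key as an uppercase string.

  i= 0: N-F =  8 → I
  i= 1: N-F =  8 → I
  i= 2: N-M =  1 → B
  i= 3: I-U = 14 → O
  i= 4: H-P = 18 → S
  i= 5: W-G = 16 → Q
  i= 6: C-U =  8 → I
  i= 7: E-W =  8 → I
  i= 8: U-T =  1 → B
  i= 9: G-S = 14 → O
  i=10: D-L = 18 → S
  i=11: Q-A = 16 → Q
  i=12: G-Y =  8 → I
  i=13: H-Z =  8 → I
  i=14: X-W =  1 → B
  i=15: R-D = 14 → O
  i=16: Z-H = 18 → S
  i=17: O-Y = 16 → Q
  i=18: J-B =  8 → I
  i=19: D-V =  8 → I
  i=20: O-N =  1 → B
  shifts repeat with period 6: IIBOSQ

IIBOSQ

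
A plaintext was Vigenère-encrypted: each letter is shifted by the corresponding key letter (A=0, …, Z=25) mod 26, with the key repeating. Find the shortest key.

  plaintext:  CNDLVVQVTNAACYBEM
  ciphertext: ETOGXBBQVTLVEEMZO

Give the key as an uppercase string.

CGLV

  i= 0: E-C =  2 → C
  i= 1: T-N =  6 → G
  i= 2: O-D = 11 → L
  i= 3: G-L = 21 → V
  i= 4: X-V =  2 → C
  i= 5: B-V =  6 → G
  i= 6: B-Q = 11 → L
  i= 7: Q-V = 21 → V
  i= 8: V-T =  2 → C
  i= 9: T-N =  6 → G
  i=10: L-A = 11 → L
  i=11: V-A = 21 → V
  i=12: E-C =  2 → C
  i=13: E-Y =  6 → G
  i=14: M-B = 11 → L
  i=15: Z-E = 21 → V
  i=16: O-M =  2 → C
  shifts repeat with period 4: CGLV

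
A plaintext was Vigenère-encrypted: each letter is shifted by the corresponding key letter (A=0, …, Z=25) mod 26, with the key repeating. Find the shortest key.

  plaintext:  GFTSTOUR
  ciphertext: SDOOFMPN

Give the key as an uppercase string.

MYVW

  i= 0: S-G = 12 → M
  i= 1: D-F = 24 → Y
  i= 2: O-T = 21 → V
  i= 3: O-S = 22 → W
  i= 4: F-T = 12 → M
  i= 5: M-O = 24 → Y
  i= 6: P-U = 21 → V
  i= 7: N-R = 22 → W
  shifts repeat with period 4: MYVW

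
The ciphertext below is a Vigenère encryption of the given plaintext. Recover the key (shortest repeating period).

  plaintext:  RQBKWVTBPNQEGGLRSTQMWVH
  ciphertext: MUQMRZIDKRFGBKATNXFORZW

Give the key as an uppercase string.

VEPC

  i= 0: M-R = 21 → V
  i= 1: U-Q =  4 → E
  i= 2: Q-B = 15 → P
  i= 3: M-K =  2 → C
  i= 4: R-W = 21 → V
  i= 5: Z-V =  4 → E
  i= 6: I-T = 15 → P
  i= 7: D-B =  2 → C
  i= 8: K-P = 21 → V
  i= 9: R-N =  4 → E
  i=10: F-Q = 15 → P
  i=11: G-E =  2 → C
  i=12: B-G = 21 → V
  i=13: K-G =  4 → E
  i=14: A-L = 15 → P
  i=15: T-R =  2 → C
  i=16: N-S = 21 → V
  i=17: X-T =  4 → E
  i=18: F-Q = 15 → P
  i=19: O-M =  2 → C
  i=20: R-W = 21 → V
  i=21: Z-V =  4 → E
  i=22: W-H = 15 → P
  shifts repeat with period 4: VEPC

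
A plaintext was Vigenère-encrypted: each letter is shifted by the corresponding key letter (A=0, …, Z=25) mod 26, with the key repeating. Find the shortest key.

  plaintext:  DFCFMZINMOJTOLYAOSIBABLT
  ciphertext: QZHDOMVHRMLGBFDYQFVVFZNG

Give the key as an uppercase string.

NUFYCN

  i= 0: Q-D = 13 → N
  i= 1: Z-F = 20 → U
  i= 2: H-C =  5 → F
  i= 3: D-F = 24 → Y
  i= 4: O-M =  2 → C
  i= 5: M-Z = 13 → N
  i= 6: V-I = 13 → N
  i= 7: H-N = 20 → U
  i= 8: R-M =  5 → F
  i= 9: M-O = 24 → Y
  i=10: L-J =  2 → C
  i=11: G-T = 13 → N
  i=12: B-O = 13 → N
  i=13: F-L = 20 → U
  i=14: D-Y =  5 → F
  i=15: Y-A = 24 → Y
  i=16: Q-O =  2 → C
  i=17: F-S = 13 → N
  i=18: V-I = 13 → N
  i=19: V-B = 20 → U
  i=20: F-A =  5 → F
  i=21: Z-B = 24 → Y
  i=22: N-L =  2 → C
  i=23: G-T = 13 → N
  shifts repeat with period 6: NUFYCN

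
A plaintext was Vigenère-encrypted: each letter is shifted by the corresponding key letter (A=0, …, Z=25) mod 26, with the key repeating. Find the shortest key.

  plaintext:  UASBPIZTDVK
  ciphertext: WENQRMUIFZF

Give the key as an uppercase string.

CEVP

  i= 0: W-U =  2 → C
  i= 1: E-A =  4 → E
  i= 2: N-S = 21 → V
  i= 3: Q-B = 15 → P
  i= 4: R-P =  2 → C
  i= 5: M-I =  4 → E
  i= 6: U-Z = 21 → V
  i= 7: I-T = 15 → P
  i= 8: F-D =  2 → C
  i= 9: Z-V =  4 → E
  i=10: F-K = 21 → V
  shifts repeat with period 4: CEVP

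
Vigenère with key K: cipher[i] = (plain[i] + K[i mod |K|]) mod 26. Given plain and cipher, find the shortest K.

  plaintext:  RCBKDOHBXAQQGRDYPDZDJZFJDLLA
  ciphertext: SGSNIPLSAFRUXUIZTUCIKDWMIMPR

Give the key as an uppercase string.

  i= 0: S-R =  1 → B
  i= 1: G-C =  4 → E
  i= 2: S-B = 17 → R
  i= 3: N-K =  3 → D
  i= 4: I-D =  5 → F
  i= 5: P-O =  1 → B
  i= 6: L-H =  4 → E
  i= 7: S-B = 17 → R
  i= 8: A-X =  3 → D
  i= 9: F-A =  5 → F
  i=10: R-Q =  1 → B
  i=11: U-Q =  4 → E
  i=12: X-G = 17 → R
  i=13: U-R =  3 → D
  i=14: I-D =  5 → F
  i=15: Z-Y =  1 → B
  i=16: T-P =  4 → E
  i=17: U-D = 17 → R
  i=18: C-Z =  3 → D
  i=19: I-D =  5 → F
  i=20: K-J =  1 → B
  i=21: D-Z =  4 → E
  i=22: W-F = 17 → R
  i=23: M-J =  3 → D
  i=24: I-D =  5 → F
  i=25: M-L =  1 → B
  i=26: P-L =  4 → E
  i=27: R-A = 17 → R
  shifts repeat with period 5: BERDF

BERDF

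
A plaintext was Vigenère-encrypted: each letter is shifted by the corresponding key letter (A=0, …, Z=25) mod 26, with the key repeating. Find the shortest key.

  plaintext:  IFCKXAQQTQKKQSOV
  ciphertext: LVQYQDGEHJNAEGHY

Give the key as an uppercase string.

  i= 0: L-I =  3 → D
  i= 1: V-F = 16 → Q
  i= 2: Q-C = 14 → O
  i= 3: Y-K = 14 → O
  i= 4: Q-X = 19 → T
  i= 5: D-A =  3 → D
  i= 6: G-Q = 16 → Q
  i= 7: E-Q = 14 → O
  i= 8: H-T = 14 → O
  i= 9: J-Q = 19 → T
  i=10: N-K =  3 → D
  i=11: A-K = 16 → Q
  i=12: E-Q = 14 → O
  i=13: G-S = 14 → O
  i=14: H-O = 19 → T
  i=15: Y-V =  3 → D
  shifts repeat with period 5: DQOOT

DQOOT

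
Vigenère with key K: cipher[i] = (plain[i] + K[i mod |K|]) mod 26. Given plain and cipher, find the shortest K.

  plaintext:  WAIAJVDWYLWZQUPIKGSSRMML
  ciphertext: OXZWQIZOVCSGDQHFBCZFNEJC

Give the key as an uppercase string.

  i= 0: O-W = 18 → S
  i= 1: X-A = 23 → X
  i= 2: Z-I = 17 → R
  i= 3: W-A = 22 → W
  i= 4: Q-J =  7 → H
  i= 5: I-V = 13 → N
  i= 6: Z-D = 22 → W
  i= 7: O-W = 18 → S
  i= 8: V-Y = 23 → X
  i= 9: C-L = 17 → R
  i=10: S-W = 22 → W
  i=11: G-Z =  7 → H
  i=12: D-Q = 13 → N
  i=13: Q-U = 22 → W
  i=14: H-P = 18 → S
  i=15: F-I = 23 → X
  i=16: B-K = 17 → R
  i=17: C-G = 22 → W
  i=18: Z-S =  7 → H
  i=19: F-S = 13 → N
  i=20: N-R = 22 → W
  i=21: E-M = 18 → S
  i=22: J-M = 23 → X
  i=23: C-L = 17 → R
  shifts repeat with period 7: SXRWHNW

SXRWHNW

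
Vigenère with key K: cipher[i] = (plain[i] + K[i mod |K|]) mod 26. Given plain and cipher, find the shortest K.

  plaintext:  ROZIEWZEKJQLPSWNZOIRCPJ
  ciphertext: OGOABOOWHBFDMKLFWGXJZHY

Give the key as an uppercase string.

XSPS

  i= 0: O-R = 23 → X
  i= 1: G-O = 18 → S
  i= 2: O-Z = 15 → P
  i= 3: A-I = 18 → S
  i= 4: B-E = 23 → X
  i= 5: O-W = 18 → S
  i= 6: O-Z = 15 → P
  i= 7: W-E = 18 → S
  i= 8: H-K = 23 → X
  i= 9: B-J = 18 → S
  i=10: F-Q = 15 → P
  i=11: D-L = 18 → S
  i=12: M-P = 23 → X
  i=13: K-S = 18 → S
  i=14: L-W = 15 → P
  i=15: F-N = 18 → S
  i=16: W-Z = 23 → X
  i=17: G-O = 18 → S
  i=18: X-I = 15 → P
  i=19: J-R = 18 → S
  i=20: Z-C = 23 → X
  i=21: H-P = 18 → S
  i=22: Y-J = 15 → P
  shifts repeat with period 4: XSPS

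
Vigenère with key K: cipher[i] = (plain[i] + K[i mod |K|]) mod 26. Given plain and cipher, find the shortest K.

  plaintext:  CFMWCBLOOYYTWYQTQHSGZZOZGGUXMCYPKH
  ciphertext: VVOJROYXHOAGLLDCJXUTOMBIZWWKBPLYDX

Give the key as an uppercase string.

TQCNPNNJ

  i= 0: V-C = 19 → T
  i= 1: V-F = 16 → Q
  i= 2: O-M =  2 → C
  i= 3: J-W = 13 → N
  i= 4: R-C = 15 → P
  i= 5: O-B = 13 → N
  i= 6: Y-L = 13 → N
  i= 7: X-O =  9 → J
  i= 8: H-O = 19 → T
  i= 9: O-Y = 16 → Q
  i=10: A-Y =  2 → C
  i=11: G-T = 13 → N
  i=12: L-W = 15 → P
  i=13: L-Y = 13 → N
  i=14: D-Q = 13 → N
  i=15: C-T =  9 → J
  i=16: J-Q = 19 → T
  i=17: X-H = 16 → Q
  i=18: U-S =  2 → C
  i=19: T-G = 13 → N
  i=20: O-Z = 15 → P
  i=21: M-Z = 13 → N
  i=22: B-O = 13 → N
  i=23: I-Z =  9 → J
  i=24: Z-G = 19 → T
  i=25: W-G = 16 → Q
  i=26: W-U =  2 → C
  i=27: K-X = 13 → N
  i=28: B-M = 15 → P
  i=29: P-C = 13 → N
  i=30: L-Y = 13 → N
  i=31: Y-P =  9 → J
  i=32: D-K = 19 → T
  i=33: X-H = 16 → Q
  shifts repeat with period 8: TQCNPNNJ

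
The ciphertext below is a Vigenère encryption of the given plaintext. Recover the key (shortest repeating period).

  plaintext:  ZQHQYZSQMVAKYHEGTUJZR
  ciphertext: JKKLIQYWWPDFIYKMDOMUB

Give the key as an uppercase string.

  i= 0: J-Z = 10 → K
  i= 1: K-Q = 20 → U
  i= 2: K-H =  3 → D
  i= 3: L-Q = 21 → V
  i= 4: I-Y = 10 → K
  i= 5: Q-Z = 17 → R
  i= 6: Y-S =  6 → G
  i= 7: W-Q =  6 → G
  i= 8: W-M = 10 → K
  i= 9: P-V = 20 → U
  i=10: D-A =  3 → D
  i=11: F-K = 21 → V
  i=12: I-Y = 10 → K
  i=13: Y-H = 17 → R
  i=14: K-E =  6 → G
  i=15: M-G =  6 → G
  i=16: D-T = 10 → K
  i=17: O-U = 20 → U
  i=18: M-J =  3 → D
  i=19: U-Z = 21 → V
  i=20: B-R = 10 → K
  shifts repeat with period 8: KUDVKRGG

KUDVKRGG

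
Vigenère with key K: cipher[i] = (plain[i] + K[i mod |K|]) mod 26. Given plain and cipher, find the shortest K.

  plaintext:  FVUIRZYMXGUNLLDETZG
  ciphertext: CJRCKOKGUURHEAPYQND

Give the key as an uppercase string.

  i= 0: C-F = 23 → X
  i= 1: J-V = 14 → O
  i= 2: R-U = 23 → X
  i= 3: C-I = 20 → U
  i= 4: K-R = 19 → T
  i= 5: O-Z = 15 → P
  i= 6: K-Y = 12 → M
  i= 7: G-M = 20 → U
  i= 8: U-X = 23 → X
  i= 9: U-G = 14 → O
  i=10: R-U = 23 → X
  i=11: H-N = 20 → U
  i=12: E-L = 19 → T
  i=13: A-L = 15 → P
  i=14: P-D = 12 → M
  i=15: Y-E = 20 → U
  i=16: Q-T = 23 → X
  i=17: N-Z = 14 → O
  i=18: D-G = 23 → X
  shifts repeat with period 8: XOXUTPMU

XOXUTPMU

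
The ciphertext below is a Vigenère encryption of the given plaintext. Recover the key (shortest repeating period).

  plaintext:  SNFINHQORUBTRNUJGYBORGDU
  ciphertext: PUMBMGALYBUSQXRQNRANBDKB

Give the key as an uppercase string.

  i= 0: P-S = 23 → X
  i= 1: U-N =  7 → H
  i= 2: M-F =  7 → H
  i= 3: B-I = 19 → T
  i= 4: M-N = 25 → Z
  i= 5: G-H = 25 → Z
  i= 6: A-Q = 10 → K
  i= 7: L-O = 23 → X
  i= 8: Y-R =  7 → H
  i= 9: B-U =  7 → H
  i=10: U-B = 19 → T
  i=11: S-T = 25 → Z
  i=12: Q-R = 25 → Z
  i=13: X-N = 10 → K
  i=14: R-U = 23 → X
  i=15: Q-J =  7 → H
  i=16: N-G =  7 → H
  i=17: R-Y = 19 → T
  i=18: A-B = 25 → Z
  i=19: N-O = 25 → Z
  i=20: B-R = 10 → K
  i=21: D-G = 23 → X
  i=22: K-D =  7 → H
  i=23: B-U =  7 → H
  shifts repeat with period 7: XHHTZZK

XHHTZZK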